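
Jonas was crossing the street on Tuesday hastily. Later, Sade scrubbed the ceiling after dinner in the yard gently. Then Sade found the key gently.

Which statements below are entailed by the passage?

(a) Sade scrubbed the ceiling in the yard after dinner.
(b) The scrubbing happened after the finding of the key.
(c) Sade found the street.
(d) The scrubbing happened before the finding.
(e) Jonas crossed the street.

(a), (d)

(a) Entailed — this follows by dropping conjuncts from the scrubbing event's description.
(b) Not entailed — the narrative places the scrubbing before the finding, not after.
(c) Not entailed — Sade found the key, not the street; the street belongs to the crossing event.
(d) Entailed — the narrative places the scrubbing before the finding.
(e) Not entailed — 'was crossing' is progressive on an accomplishment; it does not entail the completed 'crossed'.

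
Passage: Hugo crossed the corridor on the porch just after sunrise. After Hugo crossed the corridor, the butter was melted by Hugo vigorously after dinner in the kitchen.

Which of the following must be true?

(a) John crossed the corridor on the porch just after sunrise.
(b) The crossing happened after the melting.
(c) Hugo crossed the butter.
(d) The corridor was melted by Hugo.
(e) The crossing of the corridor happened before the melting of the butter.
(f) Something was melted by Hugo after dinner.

(a) Not entailed — the passage has Hugo crossing the corridor, not John.
(b) Not entailed — the narrative places the crossing before the melting, not after.
(c) Not entailed — Hugo crossed the corridor, not the butter; the butter belongs to the melting event.
(d) Not entailed — Hugo melted the butter, not the corridor; the corridor belongs to the crossing event.
(e) Entailed — the narrative places the crossing before the melting.
(f) Entailed — dropping 'in the kitchen', 'vigorously' and generalizing the patient leaves a sub-description the original still satisfies.

(e), (f)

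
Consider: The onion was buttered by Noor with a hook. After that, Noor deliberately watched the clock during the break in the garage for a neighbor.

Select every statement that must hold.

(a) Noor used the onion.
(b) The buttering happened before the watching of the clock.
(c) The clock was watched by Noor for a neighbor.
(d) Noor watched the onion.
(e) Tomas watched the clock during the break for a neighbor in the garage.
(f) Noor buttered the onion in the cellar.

(a) Not entailed — the onion is the patient, not an instrument — Noor used a hook.
(b) Entailed — the narrative places the buttering before the watching.
(c) Entailed — every conjunct here is already in the original watching event.
(d) Not entailed — Noor watched the clock, not the onion; the onion belongs to the buttering event.
(e) Not entailed — the passage has Noor watching the clock, not Tomas.
(f) Not entailed — 'in the cellar' adds information not in the original event.

(b), (c)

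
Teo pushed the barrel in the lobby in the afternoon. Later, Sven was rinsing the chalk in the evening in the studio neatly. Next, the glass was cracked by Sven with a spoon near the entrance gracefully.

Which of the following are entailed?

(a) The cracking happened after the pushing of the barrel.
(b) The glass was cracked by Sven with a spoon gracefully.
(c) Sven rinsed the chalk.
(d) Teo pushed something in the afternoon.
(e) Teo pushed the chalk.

(a), (b), (c), (d)

(a) Entailed — the narrative places the pushing before the cracking.
(b) Entailed — dropping 'near the entrance' leaves a sub-description the original still satisfies.
(c) Entailed — 'rinse' is an activity; 'was rinsing' entails that some rinsing happened, so 'rinsed' holds.
(d) Entailed — this follows by dropping conjuncts from the pushing event's description.
(e) Not entailed — Teo pushed the barrel, not the chalk; the chalk belongs to the rinsing event.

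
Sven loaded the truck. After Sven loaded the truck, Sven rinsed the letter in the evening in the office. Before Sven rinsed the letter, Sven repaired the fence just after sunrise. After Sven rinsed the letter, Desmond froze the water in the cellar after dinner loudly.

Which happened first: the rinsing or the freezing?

the rinsing

The connectives place the rinsing before the freezing.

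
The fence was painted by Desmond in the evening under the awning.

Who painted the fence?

'Desmond' marks the agent of the painting event.

Desmond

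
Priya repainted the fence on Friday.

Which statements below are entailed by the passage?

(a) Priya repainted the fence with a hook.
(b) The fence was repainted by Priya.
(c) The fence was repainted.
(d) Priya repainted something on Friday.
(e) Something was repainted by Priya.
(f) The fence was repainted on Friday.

(a) Not entailed — 'with a hook' adds information not in the original event.
(b) Entailed — every conjunct here is already in the original repainting event.
(c) Entailed — this follows by dropping conjuncts from the repainting event's description.
(d) Entailed — every conjunct here is already in the original repainting event.
(e) Entailed — every conjunct here is already in the original repainting event.
(f) Entailed — the original entails any weakening of itself; this just generalizes the agent.

(b), (c), (d), (e), (f)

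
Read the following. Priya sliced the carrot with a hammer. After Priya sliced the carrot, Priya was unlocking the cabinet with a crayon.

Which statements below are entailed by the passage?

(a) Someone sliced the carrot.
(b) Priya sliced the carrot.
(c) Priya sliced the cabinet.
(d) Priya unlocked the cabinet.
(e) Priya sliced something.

(a) Entailed — this follows by dropping conjuncts from the slicing event's description.
(b) Entailed — every conjunct here is already in the original slicing event.
(c) Not entailed — Priya sliced the carrot, not the cabinet; the cabinet belongs to the unlocking event.
(d) Not entailed — 'was unlocking' is progressive on an accomplishment; it does not entail the completed 'unlocked'.
(e) Entailed — dropping 'with a hammer' and generalizing the patient leaves a sub-description the original still satisfies.

(a), (b), (e)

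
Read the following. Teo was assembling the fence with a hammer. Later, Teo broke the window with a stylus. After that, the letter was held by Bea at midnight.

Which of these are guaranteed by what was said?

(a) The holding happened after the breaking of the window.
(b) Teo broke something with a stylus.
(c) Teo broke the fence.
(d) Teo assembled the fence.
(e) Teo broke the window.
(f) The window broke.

(a), (b), (e), (f)

(a) Entailed — the narrative places the breaking before the holding.
(b) Entailed — this follows by dropping conjuncts from the breaking event's description.
(c) Not entailed — Teo broke the window, not the fence; the fence belongs to the assembling event.
(d) Not entailed — 'was assembling' is progressive on an accomplishment; it does not entail the completed 'assembled'.
(e) Entailed — every conjunct here is already in the original breaking event.
(f) Entailed — 'Teo broke the window' is causative; it entails the inchoative 'the window broke'.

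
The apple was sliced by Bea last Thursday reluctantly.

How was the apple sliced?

reluctantly

'reluctantly' marks the manner of the slicing event.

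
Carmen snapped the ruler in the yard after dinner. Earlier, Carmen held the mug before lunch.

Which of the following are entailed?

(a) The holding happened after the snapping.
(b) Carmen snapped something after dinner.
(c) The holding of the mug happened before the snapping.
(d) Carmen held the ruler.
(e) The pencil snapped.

(b), (c)

(a) Not entailed — the narrative places the holding before the snapping, not after.
(b) Entailed — every conjunct here is already in the original snapping event.
(c) Entailed — the narrative places the holding before the snapping.
(d) Not entailed — Carmen held the mug, not the ruler; the ruler belongs to the snapping event.
(e) Not entailed — the ruler is what snapped, not the pencil.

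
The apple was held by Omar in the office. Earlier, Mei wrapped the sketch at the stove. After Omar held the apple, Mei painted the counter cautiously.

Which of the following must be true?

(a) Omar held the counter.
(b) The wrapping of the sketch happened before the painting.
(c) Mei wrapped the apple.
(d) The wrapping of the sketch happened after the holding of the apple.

(b)

(a) Not entailed — Omar held the apple, not the counter; the counter belongs to the painting event.
(b) Entailed — the narrative places the wrapping before the painting.
(c) Not entailed — Mei wrapped the sketch, not the apple; the apple belongs to the holding event.
(d) Not entailed — the narrative places the wrapping before the holding, not after.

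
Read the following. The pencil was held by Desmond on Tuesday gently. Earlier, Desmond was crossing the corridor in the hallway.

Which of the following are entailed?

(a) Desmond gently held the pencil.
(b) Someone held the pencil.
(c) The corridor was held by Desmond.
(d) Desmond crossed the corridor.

(a) Entailed — the original entails any weakening of itself; this just drops 'on Tuesday'.
(b) Entailed — the original entails any weakening of itself; this just drops 'on Tuesday', 'gently' and generalizes the agent.
(c) Not entailed — Desmond held the pencil, not the corridor; the corridor belongs to the crossing event.
(d) Not entailed — 'was crossing' is progressive on an accomplishment; it does not entail the completed 'crossed'.

(a), (b)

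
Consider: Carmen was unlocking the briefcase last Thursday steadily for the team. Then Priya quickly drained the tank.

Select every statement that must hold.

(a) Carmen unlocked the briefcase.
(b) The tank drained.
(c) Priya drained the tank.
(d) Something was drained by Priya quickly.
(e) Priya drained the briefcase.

(a) Not entailed — 'was unlocking' is progressive on an accomplishment; it does not entail the completed 'unlocked'.
(b) Entailed — 'Priya drained the tank' is causative; it entails the inchoative 'the tank drained'.
(c) Entailed — dropping 'quickly' leaves a sub-description the original still satisfies.
(d) Entailed — the original entails any weakening of itself; this just generalizes the patient.
(e) Not entailed — Priya drained the tank, not the briefcase; the briefcase belongs to the unlocking event.

(b), (c), (d)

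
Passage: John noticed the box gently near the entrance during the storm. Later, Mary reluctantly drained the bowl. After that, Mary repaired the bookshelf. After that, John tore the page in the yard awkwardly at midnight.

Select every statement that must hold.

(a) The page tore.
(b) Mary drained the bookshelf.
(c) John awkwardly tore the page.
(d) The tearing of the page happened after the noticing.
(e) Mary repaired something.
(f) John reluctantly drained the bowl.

(a), (c), (d), (e)

(a) Entailed — 'John tore the page' is causative; it entails the inchoative 'the page tore'.
(b) Not entailed — Mary drained the bowl, not the bookshelf; the bookshelf belongs to the repairing event.
(c) Entailed — this follows by dropping conjuncts from the tearing event's description.
(d) Entailed — the narrative places the noticing before the tearing.
(e) Entailed — generalizing the patient leaves a sub-description the original still satisfies.
(f) Not entailed — the passage has Mary draining the bowl, not John.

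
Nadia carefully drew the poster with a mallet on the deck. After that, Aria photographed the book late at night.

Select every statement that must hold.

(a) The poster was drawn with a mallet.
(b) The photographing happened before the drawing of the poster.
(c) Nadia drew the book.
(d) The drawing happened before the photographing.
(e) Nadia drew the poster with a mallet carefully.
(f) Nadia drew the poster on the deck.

(a), (d), (e), (f)

(a) Entailed — the original entails any weakening of itself; this just drops 'on the deck', 'carefully' and generalizes the agent.
(b) Not entailed — the narrative places the drawing before the photographing, not after.
(c) Not entailed — Nadia drew the poster, not the book; the book belongs to the photographing event.
(d) Entailed — the narrative places the drawing before the photographing.
(e) Entailed — dropping 'on the deck' leaves a sub-description the original still satisfies.
(f) Entailed — this follows by dropping conjuncts from the drawing event's description.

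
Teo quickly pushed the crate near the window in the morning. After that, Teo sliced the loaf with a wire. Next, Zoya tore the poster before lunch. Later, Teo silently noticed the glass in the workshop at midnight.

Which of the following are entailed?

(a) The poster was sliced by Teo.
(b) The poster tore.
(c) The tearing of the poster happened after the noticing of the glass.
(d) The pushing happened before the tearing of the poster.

(b), (d)

(a) Not entailed — Teo sliced the loaf, not the poster; the poster belongs to the tearing event.
(b) Entailed — 'Zoya tore the poster' is causative; it entails the inchoative 'the poster tore'.
(c) Not entailed — the narrative places the tearing before the noticing, not after.
(d) Entailed — the narrative places the pushing before the tearing.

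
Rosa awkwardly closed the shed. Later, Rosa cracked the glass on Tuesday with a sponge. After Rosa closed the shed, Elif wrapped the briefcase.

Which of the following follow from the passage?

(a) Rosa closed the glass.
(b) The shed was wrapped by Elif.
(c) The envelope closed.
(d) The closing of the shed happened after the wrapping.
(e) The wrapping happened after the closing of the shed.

(a) Not entailed — Rosa closed the shed, not the glass; the glass belongs to the cracking event.
(b) Not entailed — Elif wrapped the briefcase, not the shed; the shed belongs to the closing event.
(c) Not entailed — the shed is what closed, not the envelope.
(d) Not entailed — the narrative places the closing before the wrapping, not after.
(e) Entailed — the narrative places the closing before the wrapping.

(e)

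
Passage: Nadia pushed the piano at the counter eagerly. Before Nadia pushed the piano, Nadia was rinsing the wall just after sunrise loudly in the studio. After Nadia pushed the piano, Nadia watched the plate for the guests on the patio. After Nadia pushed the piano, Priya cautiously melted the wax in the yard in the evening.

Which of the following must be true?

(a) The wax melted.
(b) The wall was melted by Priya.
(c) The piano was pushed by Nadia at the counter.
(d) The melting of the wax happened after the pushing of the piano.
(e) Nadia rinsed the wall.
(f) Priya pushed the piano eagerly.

(a) Entailed — 'Priya melted the wax' is causative; it entails the inchoative 'the wax melted'.
(b) Not entailed — Priya melted the wax, not the wall; the wall belongs to the rinsing event.
(c) Entailed — the original entails any weakening of itself; this just drops 'eagerly'.
(d) Entailed — the narrative places the pushing before the melting.
(e) Entailed — 'rinse' is an activity; 'was rinsing' entails that some rinsing happened, so 'rinsed' holds.
(f) Not entailed — the passage has Nadia pushing the piano, not Priya.

(a), (c), (d), (e)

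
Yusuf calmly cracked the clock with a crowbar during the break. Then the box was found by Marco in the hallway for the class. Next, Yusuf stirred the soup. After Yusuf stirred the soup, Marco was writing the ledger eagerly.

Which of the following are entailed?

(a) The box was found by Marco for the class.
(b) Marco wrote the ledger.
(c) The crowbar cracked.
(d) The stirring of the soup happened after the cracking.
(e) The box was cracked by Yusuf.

(a) Entailed — dropping 'in the hallway' leaves a sub-description the original still satisfies.
(b) Not entailed — 'was writing' is progressive on an accomplishment; it does not entail the completed 'wrote'.
(c) Not entailed — the clock is what cracked, not the crowbar.
(d) Entailed — the narrative places the cracking before the stirring.
(e) Not entailed — Yusuf cracked the clock, not the box; the box belongs to the finding event.

(a), (d)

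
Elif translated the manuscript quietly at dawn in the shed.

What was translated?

'the manuscript' marks the patient of the translating event.

the manuscript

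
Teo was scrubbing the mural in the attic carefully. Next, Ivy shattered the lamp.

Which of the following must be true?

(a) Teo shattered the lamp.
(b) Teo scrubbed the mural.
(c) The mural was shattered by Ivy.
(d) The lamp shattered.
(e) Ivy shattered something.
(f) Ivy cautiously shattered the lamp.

(a) Not entailed — the passage has Ivy shattering the lamp, not Teo.
(b) Entailed — 'scrub' is an activity; 'was scrubbing' entails that some scrubbing happened, so 'scrubbed' holds.
(c) Not entailed — Ivy shattered the lamp, not the mural; the mural belongs to the scrubbing event.
(d) Entailed — 'Ivy shattered the lamp' is causative; it entails the inchoative 'the lamp shattered'.
(e) Entailed — the original entails any weakening of itself; this just generalizes the patient.
(f) Not entailed — 'cautiously' adds information not in the original event.

(b), (d), (e)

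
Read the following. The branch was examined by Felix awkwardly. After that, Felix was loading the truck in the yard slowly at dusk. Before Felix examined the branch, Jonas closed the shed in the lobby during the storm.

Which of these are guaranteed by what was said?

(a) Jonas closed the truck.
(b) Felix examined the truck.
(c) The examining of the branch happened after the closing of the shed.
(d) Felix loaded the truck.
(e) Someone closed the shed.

(a) Not entailed — Jonas closed the shed, not the truck; the truck belongs to the loading event.
(b) Not entailed — Felix examined the branch, not the truck; the truck belongs to the loading event.
(c) Entailed — the narrative places the closing before the examining.
(d) Not entailed — 'was loading' is progressive on an accomplishment; it does not entail the completed 'loaded'.
(e) Entailed — the original entails any weakening of itself; this just drops 'during the storm', 'in the lobby' and generalizes the agent.

(c), (e)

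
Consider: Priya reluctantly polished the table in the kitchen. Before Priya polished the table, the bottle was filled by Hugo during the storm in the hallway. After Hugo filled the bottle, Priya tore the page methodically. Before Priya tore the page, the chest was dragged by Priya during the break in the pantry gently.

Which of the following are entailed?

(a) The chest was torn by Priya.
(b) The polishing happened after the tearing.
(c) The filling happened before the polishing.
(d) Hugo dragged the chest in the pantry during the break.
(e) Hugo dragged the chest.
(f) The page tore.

(a) Not entailed — Priya tore the page, not the chest; the chest belongs to the dragging event.
(b) Not entailed — the narrative doesn't order the tearing relative to the polishing.
(c) Entailed — the narrative places the filling before the polishing.
(d) Not entailed — the passage has Priya dragging the chest, not Hugo.
(e) Not entailed — the passage has Priya dragging the chest, not Hugo.
(f) Entailed — 'Priya tore the page' is causative; it entails the inchoative 'the page tore'.

(c), (f)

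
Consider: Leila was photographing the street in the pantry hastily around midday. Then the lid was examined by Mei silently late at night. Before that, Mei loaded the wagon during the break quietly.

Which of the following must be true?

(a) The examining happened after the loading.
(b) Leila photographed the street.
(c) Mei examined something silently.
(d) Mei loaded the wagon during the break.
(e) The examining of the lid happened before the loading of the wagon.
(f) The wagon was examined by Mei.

(a), (c), (d)

(a) Entailed — the narrative places the loading before the examining.
(b) Not entailed — 'was photographing' is progressive on an accomplishment; it does not entail the completed 'photographed'.
(c) Entailed — every conjunct here is already in the original examining event.
(d) Entailed — this follows by dropping conjuncts from the loading event's description.
(e) Not entailed — the narrative places the loading before the examining, not after.
(f) Not entailed — Mei examined the lid, not the wagon; the wagon belongs to the loading event.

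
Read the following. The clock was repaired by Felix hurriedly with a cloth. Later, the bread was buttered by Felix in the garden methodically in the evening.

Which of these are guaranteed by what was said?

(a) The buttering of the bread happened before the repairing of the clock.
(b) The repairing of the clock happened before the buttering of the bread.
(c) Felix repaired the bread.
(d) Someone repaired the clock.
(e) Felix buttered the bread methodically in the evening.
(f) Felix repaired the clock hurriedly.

(b), (d), (e), (f)

(a) Not entailed — the narrative places the repairing before the buttering, not after.
(b) Entailed — the narrative places the repairing before the buttering.
(c) Not entailed — Felix repaired the clock, not the bread; the bread belongs to the buttering event.
(d) Entailed — dropping 'hurriedly', 'with a cloth' and generalizing the agent leaves a sub-description the original still satisfies.
(e) Entailed — dropping 'in the garden' leaves a sub-description the original still satisfies.
(f) Entailed — this follows by dropping conjuncts from the repairing event's description.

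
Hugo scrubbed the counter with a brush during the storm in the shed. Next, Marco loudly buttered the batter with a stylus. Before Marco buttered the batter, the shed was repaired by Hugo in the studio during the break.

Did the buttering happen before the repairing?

The narrative orders the repairing before the buttering.

no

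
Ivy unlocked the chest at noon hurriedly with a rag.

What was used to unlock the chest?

'with a rag' marks the instrument of the unlocking event.

a rag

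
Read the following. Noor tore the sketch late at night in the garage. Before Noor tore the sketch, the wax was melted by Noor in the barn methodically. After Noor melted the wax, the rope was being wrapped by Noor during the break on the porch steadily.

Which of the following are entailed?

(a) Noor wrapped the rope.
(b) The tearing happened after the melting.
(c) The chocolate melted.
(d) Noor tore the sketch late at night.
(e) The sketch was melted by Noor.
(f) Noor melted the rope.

(a) Not entailed — 'was wrapping' is progressive on an accomplishment; it does not entail the completed 'wrapped'.
(b) Entailed — the narrative places the melting before the tearing.
(c) Not entailed — the wax is what melted, not the chocolate.
(d) Entailed — dropping 'in the garage' leaves a sub-description the original still satisfies.
(e) Not entailed — Noor melted the wax, not the sketch; the sketch belongs to the tearing event.
(f) Not entailed — Noor melted the wax, not the rope; the rope belongs to the wrapping event.

(b), (d)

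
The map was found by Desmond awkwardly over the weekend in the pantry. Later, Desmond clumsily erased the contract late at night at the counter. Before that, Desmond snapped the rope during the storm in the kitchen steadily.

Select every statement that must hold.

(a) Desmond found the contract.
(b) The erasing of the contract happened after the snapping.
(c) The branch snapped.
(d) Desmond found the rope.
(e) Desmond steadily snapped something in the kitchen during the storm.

(a) Not entailed — Desmond found the map, not the contract; the contract belongs to the erasing event.
(b) Entailed — the narrative places the snapping before the erasing.
(c) Not entailed — the rope is what snapped, not the branch.
(d) Not entailed — Desmond found the map, not the rope; the rope belongs to the snapping event.
(e) Entailed — the original entails any weakening of itself; this just generalizes the patient.

(b), (e)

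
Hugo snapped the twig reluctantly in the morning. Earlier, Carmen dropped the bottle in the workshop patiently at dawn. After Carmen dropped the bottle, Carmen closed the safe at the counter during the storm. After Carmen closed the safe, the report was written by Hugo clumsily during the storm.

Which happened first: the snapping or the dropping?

the dropping

The connectives place the dropping before the snapping.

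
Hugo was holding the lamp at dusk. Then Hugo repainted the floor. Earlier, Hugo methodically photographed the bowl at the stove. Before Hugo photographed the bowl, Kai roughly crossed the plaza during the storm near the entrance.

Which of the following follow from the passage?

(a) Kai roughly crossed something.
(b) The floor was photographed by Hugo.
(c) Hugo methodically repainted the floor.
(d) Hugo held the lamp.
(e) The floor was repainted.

(a), (d), (e)

(a) Entailed — every conjunct here is already in the original crossing event.
(b) Not entailed — Hugo photographed the bowl, not the floor; the floor belongs to the repainting event.
(c) Not entailed — 'methodically' adds information not in the original event.
(d) Entailed — 'hold' is an activity; 'was holding' entails that some holding happened, so 'held' holds.
(e) Entailed — generalizing the agent leaves a sub-description the original still satisfies.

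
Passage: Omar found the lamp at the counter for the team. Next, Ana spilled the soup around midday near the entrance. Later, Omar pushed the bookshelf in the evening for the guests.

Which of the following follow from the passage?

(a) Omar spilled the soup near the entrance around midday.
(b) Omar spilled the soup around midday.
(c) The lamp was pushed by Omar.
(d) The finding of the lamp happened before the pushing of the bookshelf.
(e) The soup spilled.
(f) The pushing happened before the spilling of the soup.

(a) Not entailed — the passage has Ana spilling the soup, not Omar.
(b) Not entailed — the passage has Ana spilling the soup, not Omar.
(c) Not entailed — Omar pushed the bookshelf, not the lamp; the lamp belongs to the finding event.
(d) Entailed — the narrative places the finding before the pushing.
(e) Entailed — 'Ana spilled the soup' is causative; it entails the inchoative 'the soup spilled'.
(f) Not entailed — the narrative places the spilling before the pushing, not after.

(d), (e)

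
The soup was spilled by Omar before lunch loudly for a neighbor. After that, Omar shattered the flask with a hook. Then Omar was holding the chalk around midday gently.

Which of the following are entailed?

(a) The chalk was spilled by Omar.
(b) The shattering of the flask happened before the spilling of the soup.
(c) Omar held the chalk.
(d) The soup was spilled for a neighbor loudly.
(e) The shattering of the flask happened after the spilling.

(a) Not entailed — Omar spilled the soup, not the chalk; the chalk belongs to the holding event.
(b) Not entailed — the narrative places the spilling before the shattering, not after.
(c) Entailed — 'hold' is an activity; 'was holding' entails that some holding happened, so 'held' holds.
(d) Entailed — every conjunct here is already in the original spilling event.
(e) Entailed — the narrative places the spilling before the shattering.

(c), (d), (e)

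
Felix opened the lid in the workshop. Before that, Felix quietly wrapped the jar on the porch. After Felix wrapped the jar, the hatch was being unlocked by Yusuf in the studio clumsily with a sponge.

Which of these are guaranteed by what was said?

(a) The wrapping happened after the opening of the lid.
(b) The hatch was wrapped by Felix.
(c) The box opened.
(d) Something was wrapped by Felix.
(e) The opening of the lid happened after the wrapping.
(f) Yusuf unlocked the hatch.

(d), (e)

(a) Not entailed — the narrative places the wrapping before the opening, not after.
(b) Not entailed — Felix wrapped the jar, not the hatch; the hatch belongs to the unlocking event.
(c) Not entailed — the lid is what opened, not the box.
(d) Entailed — the original entails any weakening of itself; this just drops 'quietly', 'on the porch' and generalizes the patient.
(e) Entailed — the narrative places the wrapping before the opening.
(f) Not entailed — 'was unlocking' is progressive on an accomplishment; it does not entail the completed 'unlocked'.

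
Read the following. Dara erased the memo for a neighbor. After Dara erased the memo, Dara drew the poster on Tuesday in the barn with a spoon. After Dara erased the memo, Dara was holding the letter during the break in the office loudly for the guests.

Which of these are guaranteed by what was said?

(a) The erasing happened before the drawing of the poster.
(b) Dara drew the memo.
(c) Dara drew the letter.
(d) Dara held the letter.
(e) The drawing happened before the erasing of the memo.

(a), (d)

(a) Entailed — the narrative places the erasing before the drawing.
(b) Not entailed — Dara drew the poster, not the memo; the memo belongs to the erasing event.
(c) Not entailed — Dara drew the poster, not the letter; the letter belongs to the holding event.
(d) Entailed — 'hold' is an activity; 'was holding' entails that some holding happened, so 'held' holds.
(e) Not entailed — the narrative places the erasing before the drawing, not after.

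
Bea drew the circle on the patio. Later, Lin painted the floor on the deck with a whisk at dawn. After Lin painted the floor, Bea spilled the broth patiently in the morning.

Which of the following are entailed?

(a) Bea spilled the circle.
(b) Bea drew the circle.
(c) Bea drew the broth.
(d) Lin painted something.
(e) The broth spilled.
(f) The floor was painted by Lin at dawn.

(b), (d), (e), (f)

(a) Not entailed — Bea spilled the broth, not the circle; the circle belongs to the drawing event.
(b) Entailed — every conjunct here is already in the original drawing event.
(c) Not entailed — Bea drew the circle, not the broth; the broth belongs to the spilling event.
(d) Entailed — this follows by dropping conjuncts from the painting event's description.
(e) Entailed — 'Bea spilled the broth' is causative; it entails the inchoative 'the broth spilled'.
(f) Entailed — dropping 'with a whisk', 'on the deck' leaves a sub-description the original still satisfies.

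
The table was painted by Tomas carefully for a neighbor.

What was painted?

the table

'the table' marks the patient of the painting event.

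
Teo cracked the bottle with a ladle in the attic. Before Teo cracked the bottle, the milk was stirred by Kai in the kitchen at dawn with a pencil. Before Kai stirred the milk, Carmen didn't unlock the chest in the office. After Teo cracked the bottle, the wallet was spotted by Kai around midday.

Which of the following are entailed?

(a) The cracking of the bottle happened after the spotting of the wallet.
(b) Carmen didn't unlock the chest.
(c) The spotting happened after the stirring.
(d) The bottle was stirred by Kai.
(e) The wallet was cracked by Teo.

(c)

(a) Not entailed — the narrative places the cracking before the spotting, not after.
(b) Not entailed — dropping 'in the office' under negation is not valid — the original leaves open that Carmen unlocked the chest some other way.
(c) Entailed — the narrative places the stirring before the spotting.
(d) Not entailed — Kai stirred the milk, not the bottle; the bottle belongs to the cracking event.
(e) Not entailed — Teo cracked the bottle, not the wallet; the wallet belongs to the spotting event.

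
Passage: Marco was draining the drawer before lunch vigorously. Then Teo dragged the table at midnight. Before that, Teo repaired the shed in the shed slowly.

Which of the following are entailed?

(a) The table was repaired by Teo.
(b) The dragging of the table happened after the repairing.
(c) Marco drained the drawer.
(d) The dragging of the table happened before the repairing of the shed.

(b)

(a) Not entailed — Teo repaired the shed, not the table; the table belongs to the dragging event.
(b) Entailed — the narrative places the repairing before the dragging.
(c) Not entailed — 'was draining' is progressive on an accomplishment; it does not entail the completed 'drained'.
(d) Not entailed — the narrative places the repairing before the dragging, not after.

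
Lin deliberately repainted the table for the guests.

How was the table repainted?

deliberately

'deliberately' marks the manner of the repainting event.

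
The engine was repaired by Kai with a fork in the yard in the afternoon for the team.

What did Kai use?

a fork

'with a fork' marks the instrument of the repairing event.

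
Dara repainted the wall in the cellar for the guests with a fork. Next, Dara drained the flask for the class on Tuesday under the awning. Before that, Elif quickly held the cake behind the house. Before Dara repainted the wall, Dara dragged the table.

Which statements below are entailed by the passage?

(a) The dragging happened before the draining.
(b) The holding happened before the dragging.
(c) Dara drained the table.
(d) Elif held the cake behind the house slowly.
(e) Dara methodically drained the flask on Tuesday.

(a)

(a) Entailed — the narrative places the dragging before the draining.
(b) Not entailed — the narrative doesn't order the holding relative to the dragging.
(c) Not entailed — Dara drained the flask, not the table; the table belongs to the dragging event.
(d) Not entailed — 'slowly' adds a manner not in (and inconsistent with) the original.
(e) Not entailed — 'methodically' adds information not in the original event.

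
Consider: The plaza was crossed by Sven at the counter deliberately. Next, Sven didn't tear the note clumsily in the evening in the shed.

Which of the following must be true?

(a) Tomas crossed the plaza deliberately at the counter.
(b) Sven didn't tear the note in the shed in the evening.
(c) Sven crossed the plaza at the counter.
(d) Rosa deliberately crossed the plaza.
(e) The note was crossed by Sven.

(c)

(a) Not entailed — the passage has Sven crossing the plaza, not Tomas.
(b) Not entailed — dropping 'clumsily' under negation is not valid — the original leaves open that Sven tore the note some other way.
(c) Entailed — dropping 'deliberately' leaves a sub-description the original still satisfies.
(d) Not entailed — the passage has Sven crossing the plaza, not Rosa.
(e) Not entailed — Sven crossed the plaza, not the note; the note belongs to the tearing event.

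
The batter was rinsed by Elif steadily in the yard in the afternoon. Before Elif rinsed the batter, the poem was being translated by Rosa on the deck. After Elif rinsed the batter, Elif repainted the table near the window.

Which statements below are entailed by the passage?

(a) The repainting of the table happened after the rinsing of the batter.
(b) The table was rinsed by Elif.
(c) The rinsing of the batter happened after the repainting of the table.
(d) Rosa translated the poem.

(a)

(a) Entailed — the narrative places the rinsing before the repainting.
(b) Not entailed — Elif rinsed the batter, not the table; the table belongs to the repainting event.
(c) Not entailed — the narrative places the rinsing before the repainting, not after.
(d) Not entailed — 'was translating' is progressive on an accomplishment; it does not entail the completed 'translated'.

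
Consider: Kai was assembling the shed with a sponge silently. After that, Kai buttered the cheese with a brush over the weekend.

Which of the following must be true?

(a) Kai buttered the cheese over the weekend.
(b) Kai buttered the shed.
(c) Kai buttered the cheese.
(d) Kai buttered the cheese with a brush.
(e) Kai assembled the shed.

(a), (c), (d)

(a) Entailed — every conjunct here is already in the original buttering event.
(b) Not entailed — Kai buttered the cheese, not the shed; the shed belongs to the assembling event.
(c) Entailed — this follows by dropping conjuncts from the buttering event's description.
(d) Entailed — this follows by dropping conjuncts from the buttering event's description.
(e) Not entailed — 'was assembling' is progressive on an accomplishment; it does not entail the completed 'assembled'.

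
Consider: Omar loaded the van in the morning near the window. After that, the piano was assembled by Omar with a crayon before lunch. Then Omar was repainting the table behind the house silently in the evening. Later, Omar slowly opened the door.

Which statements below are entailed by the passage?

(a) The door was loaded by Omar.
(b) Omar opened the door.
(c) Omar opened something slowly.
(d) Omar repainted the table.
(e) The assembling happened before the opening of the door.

(a) Not entailed — Omar loaded the van, not the door; the door belongs to the opening event.
(b) Entailed — dropping 'slowly' leaves a sub-description the original still satisfies.
(c) Entailed — the original entails any weakening of itself; this just generalizes the patient.
(d) Not entailed — 'was repainting' is progressive on an accomplishment; it does not entail the completed 'repainted'.
(e) Entailed — the narrative places the assembling before the opening.

(b), (c), (e)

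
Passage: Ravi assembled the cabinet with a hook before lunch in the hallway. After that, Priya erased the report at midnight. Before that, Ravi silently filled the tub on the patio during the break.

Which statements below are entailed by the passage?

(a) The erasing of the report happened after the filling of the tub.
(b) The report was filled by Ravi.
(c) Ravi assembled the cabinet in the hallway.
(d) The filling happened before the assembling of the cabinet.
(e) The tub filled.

(a) Entailed — the narrative places the filling before the erasing.
(b) Not entailed — Ravi filled the tub, not the report; the report belongs to the erasing event.
(c) Entailed — this follows by dropping conjuncts from the assembling event's description.
(d) Not entailed — the narrative doesn't order the filling relative to the assembling.
(e) Entailed — 'Ravi filled the tub' is causative; it entails the inchoative 'the tub filled'.

(a), (c), (e)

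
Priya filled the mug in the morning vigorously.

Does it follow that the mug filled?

yes

'Priya filled the mug' is the causative; it entails the inchoative 'the mug filled'.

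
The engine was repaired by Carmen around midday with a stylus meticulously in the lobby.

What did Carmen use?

'with a stylus' marks the instrument of the repairing event.

a stylus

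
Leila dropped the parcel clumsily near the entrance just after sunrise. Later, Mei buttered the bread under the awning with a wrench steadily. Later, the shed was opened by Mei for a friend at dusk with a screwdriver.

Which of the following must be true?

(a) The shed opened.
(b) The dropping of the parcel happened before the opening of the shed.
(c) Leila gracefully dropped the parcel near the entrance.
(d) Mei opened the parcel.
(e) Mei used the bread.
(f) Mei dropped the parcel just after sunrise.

(a), (b)

(a) Entailed — 'Mei opened the shed' is causative; it entails the inchoative 'the shed opened'.
(b) Entailed — the narrative places the dropping before the opening.
(c) Not entailed — 'gracefully' adds a manner not in (and inconsistent with) the original.
(d) Not entailed — Mei opened the shed, not the parcel; the parcel belongs to the dropping event.
(e) Not entailed — the bread is the patient, not an instrument — Mei used a wrench.
(f) Not entailed — the passage has Leila dropping the parcel, not Mei.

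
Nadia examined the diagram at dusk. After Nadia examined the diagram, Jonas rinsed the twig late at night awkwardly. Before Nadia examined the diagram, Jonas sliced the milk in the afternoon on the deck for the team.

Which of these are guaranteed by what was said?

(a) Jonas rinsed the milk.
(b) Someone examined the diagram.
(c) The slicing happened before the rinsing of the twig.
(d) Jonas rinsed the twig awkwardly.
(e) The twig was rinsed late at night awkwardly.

(a) Not entailed — Jonas rinsed the twig, not the milk; the milk belongs to the slicing event.
(b) Entailed — this follows by dropping conjuncts from the examining event's description.
(c) Entailed — the narrative places the slicing before the rinsing.
(d) Entailed — this follows by dropping conjuncts from the rinsing event's description.
(e) Entailed — the original entails any weakening of itself; this just generalizes the agent.

(b), (c), (d), (e)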